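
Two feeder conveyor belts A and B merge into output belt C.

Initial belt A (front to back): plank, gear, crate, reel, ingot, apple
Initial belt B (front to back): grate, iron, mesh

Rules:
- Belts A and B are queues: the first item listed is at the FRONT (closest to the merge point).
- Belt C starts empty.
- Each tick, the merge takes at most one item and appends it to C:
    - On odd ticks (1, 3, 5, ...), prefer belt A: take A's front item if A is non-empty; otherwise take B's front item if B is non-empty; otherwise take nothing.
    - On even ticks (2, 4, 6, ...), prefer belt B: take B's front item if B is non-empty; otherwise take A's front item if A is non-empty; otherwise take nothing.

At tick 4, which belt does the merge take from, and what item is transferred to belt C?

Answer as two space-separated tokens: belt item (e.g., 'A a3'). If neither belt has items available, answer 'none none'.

Tick 1: prefer A, take plank from A; A=[gear,crate,reel,ingot,apple] B=[grate,iron,mesh] C=[plank]
Tick 2: prefer B, take grate from B; A=[gear,crate,reel,ingot,apple] B=[iron,mesh] C=[plank,grate]
Tick 3: prefer A, take gear from A; A=[crate,reel,ingot,apple] B=[iron,mesh] C=[plank,grate,gear]
Tick 4: prefer B, take iron from B; A=[crate,reel,ingot,apple] B=[mesh] C=[plank,grate,gear,iron]

Answer: B iron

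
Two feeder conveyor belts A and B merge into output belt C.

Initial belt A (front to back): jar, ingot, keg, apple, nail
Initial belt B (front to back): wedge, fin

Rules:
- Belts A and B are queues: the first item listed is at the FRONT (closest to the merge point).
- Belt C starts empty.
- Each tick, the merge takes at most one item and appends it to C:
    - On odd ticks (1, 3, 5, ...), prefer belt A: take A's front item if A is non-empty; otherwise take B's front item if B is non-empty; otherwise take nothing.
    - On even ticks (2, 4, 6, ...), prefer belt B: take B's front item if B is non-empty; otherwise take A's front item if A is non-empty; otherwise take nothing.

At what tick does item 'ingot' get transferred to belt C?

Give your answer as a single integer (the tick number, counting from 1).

Answer: 3

Derivation:
Tick 1: prefer A, take jar from A; A=[ingot,keg,apple,nail] B=[wedge,fin] C=[jar]
Tick 2: prefer B, take wedge from B; A=[ingot,keg,apple,nail] B=[fin] C=[jar,wedge]
Tick 3: prefer A, take ingot from A; A=[keg,apple,nail] B=[fin] C=[jar,wedge,ingot]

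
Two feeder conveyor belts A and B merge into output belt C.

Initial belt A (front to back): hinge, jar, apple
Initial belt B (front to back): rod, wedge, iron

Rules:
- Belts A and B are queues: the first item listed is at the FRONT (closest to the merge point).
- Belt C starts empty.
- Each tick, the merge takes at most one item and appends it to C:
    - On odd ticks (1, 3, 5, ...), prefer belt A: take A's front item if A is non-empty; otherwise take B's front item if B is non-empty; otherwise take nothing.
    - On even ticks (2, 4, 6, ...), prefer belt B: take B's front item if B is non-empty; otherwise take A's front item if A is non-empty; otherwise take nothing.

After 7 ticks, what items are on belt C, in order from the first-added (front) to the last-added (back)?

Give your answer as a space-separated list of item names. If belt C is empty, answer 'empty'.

Answer: hinge rod jar wedge apple iron

Derivation:
Tick 1: prefer A, take hinge from A; A=[jar,apple] B=[rod,wedge,iron] C=[hinge]
Tick 2: prefer B, take rod from B; A=[jar,apple] B=[wedge,iron] C=[hinge,rod]
Tick 3: prefer A, take jar from A; A=[apple] B=[wedge,iron] C=[hinge,rod,jar]
Tick 4: prefer B, take wedge from B; A=[apple] B=[iron] C=[hinge,rod,jar,wedge]
Tick 5: prefer A, take apple from A; A=[-] B=[iron] C=[hinge,rod,jar,wedge,apple]
Tick 6: prefer B, take iron from B; A=[-] B=[-] C=[hinge,rod,jar,wedge,apple,iron]
Tick 7: prefer A, both empty, nothing taken; A=[-] B=[-] C=[hinge,rod,jar,wedge,apple,iron]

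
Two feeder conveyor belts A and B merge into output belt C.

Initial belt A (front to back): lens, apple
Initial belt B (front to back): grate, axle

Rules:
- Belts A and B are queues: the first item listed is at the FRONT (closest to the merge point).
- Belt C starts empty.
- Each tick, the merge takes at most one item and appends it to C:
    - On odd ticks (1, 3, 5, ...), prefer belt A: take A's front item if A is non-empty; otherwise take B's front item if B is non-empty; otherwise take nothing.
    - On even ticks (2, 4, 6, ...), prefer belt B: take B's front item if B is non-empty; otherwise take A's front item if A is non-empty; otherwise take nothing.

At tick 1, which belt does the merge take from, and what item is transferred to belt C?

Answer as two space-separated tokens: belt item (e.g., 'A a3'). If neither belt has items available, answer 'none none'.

Answer: A lens

Derivation:
Tick 1: prefer A, take lens from A; A=[apple] B=[grate,axle] C=[lens]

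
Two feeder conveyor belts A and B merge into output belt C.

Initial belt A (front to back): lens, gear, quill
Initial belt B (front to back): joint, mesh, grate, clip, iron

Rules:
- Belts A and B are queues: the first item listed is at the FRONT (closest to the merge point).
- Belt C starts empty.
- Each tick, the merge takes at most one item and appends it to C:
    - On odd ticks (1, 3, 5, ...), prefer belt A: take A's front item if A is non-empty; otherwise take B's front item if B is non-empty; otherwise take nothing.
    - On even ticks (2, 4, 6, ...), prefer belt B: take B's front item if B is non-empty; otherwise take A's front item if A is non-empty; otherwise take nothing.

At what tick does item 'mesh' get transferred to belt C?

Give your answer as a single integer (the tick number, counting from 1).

Answer: 4

Derivation:
Tick 1: prefer A, take lens from A; A=[gear,quill] B=[joint,mesh,grate,clip,iron] C=[lens]
Tick 2: prefer B, take joint from B; A=[gear,quill] B=[mesh,grate,clip,iron] C=[lens,joint]
Tick 3: prefer A, take gear from A; A=[quill] B=[mesh,grate,clip,iron] C=[lens,joint,gear]
Tick 4: prefer B, take mesh from B; A=[quill] B=[grate,clip,iron] C=[lens,joint,gear,mesh]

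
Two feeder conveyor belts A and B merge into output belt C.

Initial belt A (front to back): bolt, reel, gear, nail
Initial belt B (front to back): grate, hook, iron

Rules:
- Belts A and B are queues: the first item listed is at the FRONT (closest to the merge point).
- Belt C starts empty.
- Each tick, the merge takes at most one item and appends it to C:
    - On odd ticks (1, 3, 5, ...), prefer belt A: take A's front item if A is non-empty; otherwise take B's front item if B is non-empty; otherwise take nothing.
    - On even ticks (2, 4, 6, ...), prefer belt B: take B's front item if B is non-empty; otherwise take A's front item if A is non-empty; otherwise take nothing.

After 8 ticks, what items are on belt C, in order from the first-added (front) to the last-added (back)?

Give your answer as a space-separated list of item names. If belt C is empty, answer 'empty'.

Tick 1: prefer A, take bolt from A; A=[reel,gear,nail] B=[grate,hook,iron] C=[bolt]
Tick 2: prefer B, take grate from B; A=[reel,gear,nail] B=[hook,iron] C=[bolt,grate]
Tick 3: prefer A, take reel from A; A=[gear,nail] B=[hook,iron] C=[bolt,grate,reel]
Tick 4: prefer B, take hook from B; A=[gear,nail] B=[iron] C=[bolt,grate,reel,hook]
Tick 5: prefer A, take gear from A; A=[nail] B=[iron] C=[bolt,grate,reel,hook,gear]
Tick 6: prefer B, take iron from B; A=[nail] B=[-] C=[bolt,grate,reel,hook,gear,iron]
Tick 7: prefer A, take nail from A; A=[-] B=[-] C=[bolt,grate,reel,hook,gear,iron,nail]
Tick 8: prefer B, both empty, nothing taken; A=[-] B=[-] C=[bolt,grate,reel,hook,gear,iron,nail]

Answer: bolt grate reel hook gear iron nail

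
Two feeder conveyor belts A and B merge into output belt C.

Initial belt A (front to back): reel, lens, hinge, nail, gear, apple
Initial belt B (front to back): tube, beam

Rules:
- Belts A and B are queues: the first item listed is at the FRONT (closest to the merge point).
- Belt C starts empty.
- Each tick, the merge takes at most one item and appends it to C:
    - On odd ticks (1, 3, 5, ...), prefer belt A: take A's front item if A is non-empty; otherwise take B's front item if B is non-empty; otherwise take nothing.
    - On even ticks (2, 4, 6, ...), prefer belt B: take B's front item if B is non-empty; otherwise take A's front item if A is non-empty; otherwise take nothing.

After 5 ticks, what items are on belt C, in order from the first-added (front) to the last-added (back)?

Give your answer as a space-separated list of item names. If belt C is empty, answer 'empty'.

Tick 1: prefer A, take reel from A; A=[lens,hinge,nail,gear,apple] B=[tube,beam] C=[reel]
Tick 2: prefer B, take tube from B; A=[lens,hinge,nail,gear,apple] B=[beam] C=[reel,tube]
Tick 3: prefer A, take lens from A; A=[hinge,nail,gear,apple] B=[beam] C=[reel,tube,lens]
Tick 4: prefer B, take beam from B; A=[hinge,nail,gear,apple] B=[-] C=[reel,tube,lens,beam]
Tick 5: prefer A, take hinge from A; A=[nail,gear,apple] B=[-] C=[reel,tube,lens,beam,hinge]

Answer: reel tube lens beam hinge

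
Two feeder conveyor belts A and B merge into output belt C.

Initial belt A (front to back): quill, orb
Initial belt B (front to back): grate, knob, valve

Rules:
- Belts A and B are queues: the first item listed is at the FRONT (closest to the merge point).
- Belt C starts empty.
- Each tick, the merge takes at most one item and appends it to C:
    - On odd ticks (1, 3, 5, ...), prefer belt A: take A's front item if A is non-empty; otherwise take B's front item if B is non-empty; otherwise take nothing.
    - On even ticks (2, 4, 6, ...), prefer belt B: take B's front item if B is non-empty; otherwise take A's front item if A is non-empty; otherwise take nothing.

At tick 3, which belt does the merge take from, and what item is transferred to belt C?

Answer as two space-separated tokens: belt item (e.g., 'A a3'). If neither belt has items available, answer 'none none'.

Tick 1: prefer A, take quill from A; A=[orb] B=[grate,knob,valve] C=[quill]
Tick 2: prefer B, take grate from B; A=[orb] B=[knob,valve] C=[quill,grate]
Tick 3: prefer A, take orb from A; A=[-] B=[knob,valve] C=[quill,grate,orb]

Answer: A orb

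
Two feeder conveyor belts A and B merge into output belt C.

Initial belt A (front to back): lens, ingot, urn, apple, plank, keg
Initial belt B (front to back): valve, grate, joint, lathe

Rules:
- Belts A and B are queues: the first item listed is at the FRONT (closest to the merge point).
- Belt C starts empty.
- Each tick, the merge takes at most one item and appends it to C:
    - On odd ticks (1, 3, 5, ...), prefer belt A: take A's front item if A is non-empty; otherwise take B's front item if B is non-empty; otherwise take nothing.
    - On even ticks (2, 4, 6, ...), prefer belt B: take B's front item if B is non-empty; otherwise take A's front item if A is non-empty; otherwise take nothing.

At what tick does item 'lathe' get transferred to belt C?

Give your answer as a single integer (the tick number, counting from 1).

Tick 1: prefer A, take lens from A; A=[ingot,urn,apple,plank,keg] B=[valve,grate,joint,lathe] C=[lens]
Tick 2: prefer B, take valve from B; A=[ingot,urn,apple,plank,keg] B=[grate,joint,lathe] C=[lens,valve]
Tick 3: prefer A, take ingot from A; A=[urn,apple,plank,keg] B=[grate,joint,lathe] C=[lens,valve,ingot]
Tick 4: prefer B, take grate from B; A=[urn,apple,plank,keg] B=[joint,lathe] C=[lens,valve,ingot,grate]
Tick 5: prefer A, take urn from A; A=[apple,plank,keg] B=[joint,lathe] C=[lens,valve,ingot,grate,urn]
Tick 6: prefer B, take joint from B; A=[apple,plank,keg] B=[lathe] C=[lens,valve,ingot,grate,urn,joint]
Tick 7: prefer A, take apple from A; A=[plank,keg] B=[lathe] C=[lens,valve,ingot,grate,urn,joint,apple]
Tick 8: prefer B, take lathe from B; A=[plank,keg] B=[-] C=[lens,valve,ingot,grate,urn,joint,apple,lathe]

Answer: 8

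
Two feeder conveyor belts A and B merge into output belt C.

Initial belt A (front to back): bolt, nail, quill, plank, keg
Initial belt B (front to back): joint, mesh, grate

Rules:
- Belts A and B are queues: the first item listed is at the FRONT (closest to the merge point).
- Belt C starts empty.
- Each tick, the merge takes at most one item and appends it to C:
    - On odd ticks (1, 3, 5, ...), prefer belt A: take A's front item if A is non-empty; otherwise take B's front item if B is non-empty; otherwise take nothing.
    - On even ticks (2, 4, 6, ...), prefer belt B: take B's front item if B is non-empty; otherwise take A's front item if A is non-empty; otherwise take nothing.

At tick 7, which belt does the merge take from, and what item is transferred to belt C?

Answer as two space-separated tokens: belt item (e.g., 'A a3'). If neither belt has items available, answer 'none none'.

Answer: A plank

Derivation:
Tick 1: prefer A, take bolt from A; A=[nail,quill,plank,keg] B=[joint,mesh,grate] C=[bolt]
Tick 2: prefer B, take joint from B; A=[nail,quill,plank,keg] B=[mesh,grate] C=[bolt,joint]
Tick 3: prefer A, take nail from A; A=[quill,plank,keg] B=[mesh,grate] C=[bolt,joint,nail]
Tick 4: prefer B, take mesh from B; A=[quill,plank,keg] B=[grate] C=[bolt,joint,nail,mesh]
Tick 5: prefer A, take quill from A; A=[plank,keg] B=[grate] C=[bolt,joint,nail,mesh,quill]
Tick 6: prefer B, take grate from B; A=[plank,keg] B=[-] C=[bolt,joint,nail,mesh,quill,grate]
Tick 7: prefer A, take plank from A; A=[keg] B=[-] C=[bolt,joint,nail,mesh,quill,grate,plank]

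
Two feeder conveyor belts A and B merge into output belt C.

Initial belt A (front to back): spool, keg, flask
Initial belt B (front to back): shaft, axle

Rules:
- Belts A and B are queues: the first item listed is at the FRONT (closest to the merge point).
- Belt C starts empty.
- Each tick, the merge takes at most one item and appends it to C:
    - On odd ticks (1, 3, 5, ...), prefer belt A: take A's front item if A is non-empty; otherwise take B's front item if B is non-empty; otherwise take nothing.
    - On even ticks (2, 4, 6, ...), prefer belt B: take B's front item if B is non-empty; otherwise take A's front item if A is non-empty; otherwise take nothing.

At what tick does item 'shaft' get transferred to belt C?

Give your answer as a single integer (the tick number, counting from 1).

Tick 1: prefer A, take spool from A; A=[keg,flask] B=[shaft,axle] C=[spool]
Tick 2: prefer B, take shaft from B; A=[keg,flask] B=[axle] C=[spool,shaft]

Answer: 2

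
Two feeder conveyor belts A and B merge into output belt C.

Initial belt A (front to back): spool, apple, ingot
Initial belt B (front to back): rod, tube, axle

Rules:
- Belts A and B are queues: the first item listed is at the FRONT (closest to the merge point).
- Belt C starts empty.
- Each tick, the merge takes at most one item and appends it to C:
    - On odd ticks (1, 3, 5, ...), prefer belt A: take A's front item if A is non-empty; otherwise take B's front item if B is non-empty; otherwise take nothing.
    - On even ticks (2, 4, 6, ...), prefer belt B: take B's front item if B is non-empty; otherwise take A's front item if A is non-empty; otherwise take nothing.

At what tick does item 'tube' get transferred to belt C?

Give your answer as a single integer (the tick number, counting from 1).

Answer: 4

Derivation:
Tick 1: prefer A, take spool from A; A=[apple,ingot] B=[rod,tube,axle] C=[spool]
Tick 2: prefer B, take rod from B; A=[apple,ingot] B=[tube,axle] C=[spool,rod]
Tick 3: prefer A, take apple from A; A=[ingot] B=[tube,axle] C=[spool,rod,apple]
Tick 4: prefer B, take tube from B; A=[ingot] B=[axle] C=[spool,rod,apple,tube]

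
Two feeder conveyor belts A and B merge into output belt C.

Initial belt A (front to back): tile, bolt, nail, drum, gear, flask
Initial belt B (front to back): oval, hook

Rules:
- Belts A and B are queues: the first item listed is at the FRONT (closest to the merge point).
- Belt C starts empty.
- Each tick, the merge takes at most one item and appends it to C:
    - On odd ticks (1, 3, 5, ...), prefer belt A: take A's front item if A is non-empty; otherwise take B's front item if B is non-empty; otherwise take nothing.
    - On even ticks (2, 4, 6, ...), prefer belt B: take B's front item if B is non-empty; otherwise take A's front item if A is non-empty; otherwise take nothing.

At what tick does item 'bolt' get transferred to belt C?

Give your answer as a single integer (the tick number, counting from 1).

Tick 1: prefer A, take tile from A; A=[bolt,nail,drum,gear,flask] B=[oval,hook] C=[tile]
Tick 2: prefer B, take oval from B; A=[bolt,nail,drum,gear,flask] B=[hook] C=[tile,oval]
Tick 3: prefer A, take bolt from A; A=[nail,drum,gear,flask] B=[hook] C=[tile,oval,bolt]

Answer: 3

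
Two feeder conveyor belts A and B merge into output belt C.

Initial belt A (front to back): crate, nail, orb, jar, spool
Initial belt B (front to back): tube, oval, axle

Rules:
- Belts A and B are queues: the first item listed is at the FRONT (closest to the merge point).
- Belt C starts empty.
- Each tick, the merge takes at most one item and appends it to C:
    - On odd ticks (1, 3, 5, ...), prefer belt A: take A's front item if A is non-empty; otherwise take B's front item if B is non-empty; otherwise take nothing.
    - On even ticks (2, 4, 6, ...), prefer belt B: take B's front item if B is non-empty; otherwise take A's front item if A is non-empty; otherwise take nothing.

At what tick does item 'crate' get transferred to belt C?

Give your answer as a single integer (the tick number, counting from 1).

Answer: 1

Derivation:
Tick 1: prefer A, take crate from A; A=[nail,orb,jar,spool] B=[tube,oval,axle] C=[crate]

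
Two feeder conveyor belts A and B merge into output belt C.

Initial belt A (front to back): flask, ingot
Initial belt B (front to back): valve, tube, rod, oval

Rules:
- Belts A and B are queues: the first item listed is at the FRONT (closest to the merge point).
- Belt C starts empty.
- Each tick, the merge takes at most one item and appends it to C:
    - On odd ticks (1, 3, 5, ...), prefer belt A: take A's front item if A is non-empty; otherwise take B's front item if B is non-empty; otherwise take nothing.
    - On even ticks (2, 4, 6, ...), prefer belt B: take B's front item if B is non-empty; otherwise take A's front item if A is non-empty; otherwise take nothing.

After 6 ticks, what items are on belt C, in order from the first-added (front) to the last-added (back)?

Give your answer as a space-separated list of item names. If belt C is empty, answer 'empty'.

Answer: flask valve ingot tube rod oval

Derivation:
Tick 1: prefer A, take flask from A; A=[ingot] B=[valve,tube,rod,oval] C=[flask]
Tick 2: prefer B, take valve from B; A=[ingot] B=[tube,rod,oval] C=[flask,valve]
Tick 3: prefer A, take ingot from A; A=[-] B=[tube,rod,oval] C=[flask,valve,ingot]
Tick 4: prefer B, take tube from B; A=[-] B=[rod,oval] C=[flask,valve,ingot,tube]
Tick 5: prefer A, take rod from B; A=[-] B=[oval] C=[flask,valve,ingot,tube,rod]
Tick 6: prefer B, take oval from B; A=[-] B=[-] C=[flask,valve,ingot,tube,rod,oval]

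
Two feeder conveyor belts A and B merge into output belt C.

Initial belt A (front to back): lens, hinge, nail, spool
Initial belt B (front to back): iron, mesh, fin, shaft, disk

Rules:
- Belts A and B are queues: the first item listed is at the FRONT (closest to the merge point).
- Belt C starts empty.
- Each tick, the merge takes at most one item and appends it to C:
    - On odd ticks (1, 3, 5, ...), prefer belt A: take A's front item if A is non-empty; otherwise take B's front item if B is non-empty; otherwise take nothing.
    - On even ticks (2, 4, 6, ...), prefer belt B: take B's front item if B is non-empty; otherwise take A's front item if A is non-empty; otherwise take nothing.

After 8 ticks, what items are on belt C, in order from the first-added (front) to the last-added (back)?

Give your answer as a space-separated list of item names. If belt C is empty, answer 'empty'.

Answer: lens iron hinge mesh nail fin spool shaft

Derivation:
Tick 1: prefer A, take lens from A; A=[hinge,nail,spool] B=[iron,mesh,fin,shaft,disk] C=[lens]
Tick 2: prefer B, take iron from B; A=[hinge,nail,spool] B=[mesh,fin,shaft,disk] C=[lens,iron]
Tick 3: prefer A, take hinge from A; A=[nail,spool] B=[mesh,fin,shaft,disk] C=[lens,iron,hinge]
Tick 4: prefer B, take mesh from B; A=[nail,spool] B=[fin,shaft,disk] C=[lens,iron,hinge,mesh]
Tick 5: prefer A, take nail from A; A=[spool] B=[fin,shaft,disk] C=[lens,iron,hinge,mesh,nail]
Tick 6: prefer B, take fin from B; A=[spool] B=[shaft,disk] C=[lens,iron,hinge,mesh,nail,fin]
Tick 7: prefer A, take spool from A; A=[-] B=[shaft,disk] C=[lens,iron,hinge,mesh,nail,fin,spool]
Tick 8: prefer B, take shaft from B; A=[-] B=[disk] C=[lens,iron,hinge,mesh,nail,fin,spool,shaft]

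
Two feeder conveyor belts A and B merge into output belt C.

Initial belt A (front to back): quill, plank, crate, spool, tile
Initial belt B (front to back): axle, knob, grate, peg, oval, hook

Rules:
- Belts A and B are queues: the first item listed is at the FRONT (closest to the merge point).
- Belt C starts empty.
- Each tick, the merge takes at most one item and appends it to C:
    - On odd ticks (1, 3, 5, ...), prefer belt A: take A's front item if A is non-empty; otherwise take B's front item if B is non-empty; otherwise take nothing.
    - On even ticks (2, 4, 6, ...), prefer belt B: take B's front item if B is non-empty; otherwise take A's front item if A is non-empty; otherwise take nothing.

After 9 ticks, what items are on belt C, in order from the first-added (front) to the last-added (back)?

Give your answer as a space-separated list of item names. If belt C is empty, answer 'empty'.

Tick 1: prefer A, take quill from A; A=[plank,crate,spool,tile] B=[axle,knob,grate,peg,oval,hook] C=[quill]
Tick 2: prefer B, take axle from B; A=[plank,crate,spool,tile] B=[knob,grate,peg,oval,hook] C=[quill,axle]
Tick 3: prefer A, take plank from A; A=[crate,spool,tile] B=[knob,grate,peg,oval,hook] C=[quill,axle,plank]
Tick 4: prefer B, take knob from B; A=[crate,spool,tile] B=[grate,peg,oval,hook] C=[quill,axle,plank,knob]
Tick 5: prefer A, take crate from A; A=[spool,tile] B=[grate,peg,oval,hook] C=[quill,axle,plank,knob,crate]
Tick 6: prefer B, take grate from B; A=[spool,tile] B=[peg,oval,hook] C=[quill,axle,plank,knob,crate,grate]
Tick 7: prefer A, take spool from A; A=[tile] B=[peg,oval,hook] C=[quill,axle,plank,knob,crate,grate,spool]
Tick 8: prefer B, take peg from B; A=[tile] B=[oval,hook] C=[quill,axle,plank,knob,crate,grate,spool,peg]
Tick 9: prefer A, take tile from A; A=[-] B=[oval,hook] C=[quill,axle,plank,knob,crate,grate,spool,peg,tile]

Answer: quill axle plank knob crate grate spool peg tile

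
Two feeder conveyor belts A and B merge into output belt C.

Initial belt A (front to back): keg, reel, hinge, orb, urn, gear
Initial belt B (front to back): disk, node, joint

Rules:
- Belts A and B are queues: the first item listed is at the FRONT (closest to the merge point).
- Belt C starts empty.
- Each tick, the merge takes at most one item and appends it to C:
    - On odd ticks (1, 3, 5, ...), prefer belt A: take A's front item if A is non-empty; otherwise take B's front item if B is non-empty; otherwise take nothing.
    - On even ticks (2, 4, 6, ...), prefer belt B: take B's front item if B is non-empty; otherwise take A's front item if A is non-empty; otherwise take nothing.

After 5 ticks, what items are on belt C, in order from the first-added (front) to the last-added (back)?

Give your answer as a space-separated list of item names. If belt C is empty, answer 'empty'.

Answer: keg disk reel node hinge

Derivation:
Tick 1: prefer A, take keg from A; A=[reel,hinge,orb,urn,gear] B=[disk,node,joint] C=[keg]
Tick 2: prefer B, take disk from B; A=[reel,hinge,orb,urn,gear] B=[node,joint] C=[keg,disk]
Tick 3: prefer A, take reel from A; A=[hinge,orb,urn,gear] B=[node,joint] C=[keg,disk,reel]
Tick 4: prefer B, take node from B; A=[hinge,orb,urn,gear] B=[joint] C=[keg,disk,reel,node]
Tick 5: prefer A, take hinge from A; A=[orb,urn,gear] B=[joint] C=[keg,disk,reel,node,hinge]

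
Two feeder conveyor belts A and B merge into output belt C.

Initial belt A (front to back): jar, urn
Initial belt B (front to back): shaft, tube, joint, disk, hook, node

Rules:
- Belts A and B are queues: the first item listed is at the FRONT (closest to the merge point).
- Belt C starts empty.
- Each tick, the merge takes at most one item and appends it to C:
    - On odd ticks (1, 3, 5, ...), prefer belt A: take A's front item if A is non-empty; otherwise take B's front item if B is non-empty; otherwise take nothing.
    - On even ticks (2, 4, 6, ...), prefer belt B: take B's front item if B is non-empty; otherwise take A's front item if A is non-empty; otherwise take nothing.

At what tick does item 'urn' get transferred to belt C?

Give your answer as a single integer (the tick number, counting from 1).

Answer: 3

Derivation:
Tick 1: prefer A, take jar from A; A=[urn] B=[shaft,tube,joint,disk,hook,node] C=[jar]
Tick 2: prefer B, take shaft from B; A=[urn] B=[tube,joint,disk,hook,node] C=[jar,shaft]
Tick 3: prefer A, take urn from A; A=[-] B=[tube,joint,disk,hook,node] C=[jar,shaft,urn]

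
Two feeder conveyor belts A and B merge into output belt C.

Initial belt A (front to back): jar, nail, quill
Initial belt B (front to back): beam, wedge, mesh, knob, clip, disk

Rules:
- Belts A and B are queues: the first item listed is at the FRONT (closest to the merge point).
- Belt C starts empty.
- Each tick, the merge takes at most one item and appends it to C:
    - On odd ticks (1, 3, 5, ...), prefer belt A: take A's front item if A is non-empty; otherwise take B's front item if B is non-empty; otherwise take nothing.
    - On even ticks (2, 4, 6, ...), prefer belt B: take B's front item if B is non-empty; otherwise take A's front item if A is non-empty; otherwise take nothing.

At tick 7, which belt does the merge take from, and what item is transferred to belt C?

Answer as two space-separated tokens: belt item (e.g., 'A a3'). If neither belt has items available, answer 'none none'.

Tick 1: prefer A, take jar from A; A=[nail,quill] B=[beam,wedge,mesh,knob,clip,disk] C=[jar]
Tick 2: prefer B, take beam from B; A=[nail,quill] B=[wedge,mesh,knob,clip,disk] C=[jar,beam]
Tick 3: prefer A, take nail from A; A=[quill] B=[wedge,mesh,knob,clip,disk] C=[jar,beam,nail]
Tick 4: prefer B, take wedge from B; A=[quill] B=[mesh,knob,clip,disk] C=[jar,beam,nail,wedge]
Tick 5: prefer A, take quill from A; A=[-] B=[mesh,knob,clip,disk] C=[jar,beam,nail,wedge,quill]
Tick 6: prefer B, take mesh from B; A=[-] B=[knob,clip,disk] C=[jar,beam,nail,wedge,quill,mesh]
Tick 7: prefer A, take knob from B; A=[-] B=[clip,disk] C=[jar,beam,nail,wedge,quill,mesh,knob]

Answer: B knob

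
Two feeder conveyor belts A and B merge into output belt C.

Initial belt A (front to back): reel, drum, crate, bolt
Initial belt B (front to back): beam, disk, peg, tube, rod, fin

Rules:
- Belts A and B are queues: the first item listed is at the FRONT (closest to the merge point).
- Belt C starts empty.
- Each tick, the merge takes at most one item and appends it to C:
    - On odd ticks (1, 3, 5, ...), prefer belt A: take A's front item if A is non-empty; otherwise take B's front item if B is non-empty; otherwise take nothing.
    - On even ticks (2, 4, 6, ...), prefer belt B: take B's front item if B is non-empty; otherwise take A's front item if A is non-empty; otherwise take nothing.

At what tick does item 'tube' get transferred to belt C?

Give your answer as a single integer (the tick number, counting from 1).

Answer: 8

Derivation:
Tick 1: prefer A, take reel from A; A=[drum,crate,bolt] B=[beam,disk,peg,tube,rod,fin] C=[reel]
Tick 2: prefer B, take beam from B; A=[drum,crate,bolt] B=[disk,peg,tube,rod,fin] C=[reel,beam]
Tick 3: prefer A, take drum from A; A=[crate,bolt] B=[disk,peg,tube,rod,fin] C=[reel,beam,drum]
Tick 4: prefer B, take disk from B; A=[crate,bolt] B=[peg,tube,rod,fin] C=[reel,beam,drum,disk]
Tick 5: prefer A, take crate from A; A=[bolt] B=[peg,tube,rod,fin] C=[reel,beam,drum,disk,crate]
Tick 6: prefer B, take peg from B; A=[bolt] B=[tube,rod,fin] C=[reel,beam,drum,disk,crate,peg]
Tick 7: prefer A, take bolt from A; A=[-] B=[tube,rod,fin] C=[reel,beam,drum,disk,crate,peg,bolt]
Tick 8: prefer B, take tube from B; A=[-] B=[rod,fin] C=[reel,beam,drum,disk,crate,peg,bolt,tube]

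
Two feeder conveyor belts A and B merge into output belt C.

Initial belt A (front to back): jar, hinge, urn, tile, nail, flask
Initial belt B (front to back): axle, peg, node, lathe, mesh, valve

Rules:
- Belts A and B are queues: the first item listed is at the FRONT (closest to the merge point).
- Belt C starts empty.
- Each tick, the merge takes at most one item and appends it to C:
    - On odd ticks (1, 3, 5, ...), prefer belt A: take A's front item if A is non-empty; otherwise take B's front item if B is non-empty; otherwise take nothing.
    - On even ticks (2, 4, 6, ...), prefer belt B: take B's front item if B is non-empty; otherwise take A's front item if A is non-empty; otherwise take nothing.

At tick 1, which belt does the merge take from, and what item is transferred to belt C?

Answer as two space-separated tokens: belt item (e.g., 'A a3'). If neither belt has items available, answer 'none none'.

Tick 1: prefer A, take jar from A; A=[hinge,urn,tile,nail,flask] B=[axle,peg,node,lathe,mesh,valve] C=[jar]

Answer: A jar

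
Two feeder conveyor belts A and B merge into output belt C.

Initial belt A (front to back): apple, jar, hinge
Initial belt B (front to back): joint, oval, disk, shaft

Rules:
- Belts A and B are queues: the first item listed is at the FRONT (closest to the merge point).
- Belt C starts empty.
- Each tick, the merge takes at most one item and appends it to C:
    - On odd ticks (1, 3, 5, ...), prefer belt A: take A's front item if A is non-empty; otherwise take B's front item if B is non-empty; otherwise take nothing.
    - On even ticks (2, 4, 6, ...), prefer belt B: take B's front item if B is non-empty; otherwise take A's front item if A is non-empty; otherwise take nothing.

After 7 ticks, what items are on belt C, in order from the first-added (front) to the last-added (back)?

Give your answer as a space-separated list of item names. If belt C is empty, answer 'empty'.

Answer: apple joint jar oval hinge disk shaft

Derivation:
Tick 1: prefer A, take apple from A; A=[jar,hinge] B=[joint,oval,disk,shaft] C=[apple]
Tick 2: prefer B, take joint from B; A=[jar,hinge] B=[oval,disk,shaft] C=[apple,joint]
Tick 3: prefer A, take jar from A; A=[hinge] B=[oval,disk,shaft] C=[apple,joint,jar]
Tick 4: prefer B, take oval from B; A=[hinge] B=[disk,shaft] C=[apple,joint,jar,oval]
Tick 5: prefer A, take hinge from A; A=[-] B=[disk,shaft] C=[apple,joint,jar,oval,hinge]
Tick 6: prefer B, take disk from B; A=[-] B=[shaft] C=[apple,joint,jar,oval,hinge,disk]
Tick 7: prefer A, take shaft from B; A=[-] B=[-] C=[apple,joint,jar,oval,hinge,disk,shaft]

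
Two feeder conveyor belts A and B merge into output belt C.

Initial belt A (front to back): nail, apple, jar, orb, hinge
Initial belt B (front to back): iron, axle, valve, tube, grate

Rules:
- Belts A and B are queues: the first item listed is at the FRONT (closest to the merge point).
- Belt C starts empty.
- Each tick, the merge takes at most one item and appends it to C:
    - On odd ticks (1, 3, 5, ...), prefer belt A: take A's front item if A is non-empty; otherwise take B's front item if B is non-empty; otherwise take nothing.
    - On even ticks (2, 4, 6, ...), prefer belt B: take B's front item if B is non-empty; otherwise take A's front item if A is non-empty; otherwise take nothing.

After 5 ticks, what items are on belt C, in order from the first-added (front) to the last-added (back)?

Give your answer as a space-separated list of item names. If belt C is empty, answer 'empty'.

Answer: nail iron apple axle jar

Derivation:
Tick 1: prefer A, take nail from A; A=[apple,jar,orb,hinge] B=[iron,axle,valve,tube,grate] C=[nail]
Tick 2: prefer B, take iron from B; A=[apple,jar,orb,hinge] B=[axle,valve,tube,grate] C=[nail,iron]
Tick 3: prefer A, take apple from A; A=[jar,orb,hinge] B=[axle,valve,tube,grate] C=[nail,iron,apple]
Tick 4: prefer B, take axle from B; A=[jar,orb,hinge] B=[valve,tube,grate] C=[nail,iron,apple,axle]
Tick 5: prefer A, take jar from A; A=[orb,hinge] B=[valve,tube,grate] C=[nail,iron,apple,axle,jar]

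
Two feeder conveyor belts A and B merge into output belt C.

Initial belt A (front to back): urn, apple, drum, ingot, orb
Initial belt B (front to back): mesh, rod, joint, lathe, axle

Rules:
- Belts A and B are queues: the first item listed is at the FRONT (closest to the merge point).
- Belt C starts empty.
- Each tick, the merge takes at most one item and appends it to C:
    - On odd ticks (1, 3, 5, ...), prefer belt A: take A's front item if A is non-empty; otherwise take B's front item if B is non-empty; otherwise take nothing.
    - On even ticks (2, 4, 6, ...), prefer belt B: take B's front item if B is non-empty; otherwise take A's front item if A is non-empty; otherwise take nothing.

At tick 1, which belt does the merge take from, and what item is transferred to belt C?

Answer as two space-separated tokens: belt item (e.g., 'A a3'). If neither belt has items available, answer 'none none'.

Tick 1: prefer A, take urn from A; A=[apple,drum,ingot,orb] B=[mesh,rod,joint,lathe,axle] C=[urn]

Answer: A urn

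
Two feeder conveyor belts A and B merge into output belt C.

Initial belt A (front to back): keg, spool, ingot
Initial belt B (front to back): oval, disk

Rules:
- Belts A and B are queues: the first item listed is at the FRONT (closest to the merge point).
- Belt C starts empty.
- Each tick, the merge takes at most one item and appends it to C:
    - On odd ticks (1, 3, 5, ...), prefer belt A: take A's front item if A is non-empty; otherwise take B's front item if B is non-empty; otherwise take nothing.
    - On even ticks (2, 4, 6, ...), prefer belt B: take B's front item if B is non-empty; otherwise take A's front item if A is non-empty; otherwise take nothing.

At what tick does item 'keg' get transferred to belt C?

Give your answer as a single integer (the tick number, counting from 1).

Answer: 1

Derivation:
Tick 1: prefer A, take keg from A; A=[spool,ingot] B=[oval,disk] C=[keg]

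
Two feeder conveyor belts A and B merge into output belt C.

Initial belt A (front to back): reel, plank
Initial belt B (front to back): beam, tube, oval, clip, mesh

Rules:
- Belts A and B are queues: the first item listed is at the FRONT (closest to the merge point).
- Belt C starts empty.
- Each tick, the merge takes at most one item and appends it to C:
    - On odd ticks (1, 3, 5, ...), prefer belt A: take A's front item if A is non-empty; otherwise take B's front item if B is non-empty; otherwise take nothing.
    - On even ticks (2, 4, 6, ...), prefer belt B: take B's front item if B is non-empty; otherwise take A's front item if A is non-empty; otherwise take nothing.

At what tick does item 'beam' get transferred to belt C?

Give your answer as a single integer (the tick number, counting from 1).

Answer: 2

Derivation:
Tick 1: prefer A, take reel from A; A=[plank] B=[beam,tube,oval,clip,mesh] C=[reel]
Tick 2: prefer B, take beam from B; A=[plank] B=[tube,oval,clip,mesh] C=[reel,beam]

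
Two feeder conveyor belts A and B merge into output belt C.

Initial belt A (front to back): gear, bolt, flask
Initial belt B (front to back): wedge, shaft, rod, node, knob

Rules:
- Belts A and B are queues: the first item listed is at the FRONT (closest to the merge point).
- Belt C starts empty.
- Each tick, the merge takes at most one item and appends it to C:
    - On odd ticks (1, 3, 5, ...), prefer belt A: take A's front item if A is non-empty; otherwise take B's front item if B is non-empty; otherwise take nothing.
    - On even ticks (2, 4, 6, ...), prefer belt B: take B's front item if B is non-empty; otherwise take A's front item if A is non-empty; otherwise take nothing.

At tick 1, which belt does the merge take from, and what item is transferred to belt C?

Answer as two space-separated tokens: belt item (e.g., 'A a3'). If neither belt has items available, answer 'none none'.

Tick 1: prefer A, take gear from A; A=[bolt,flask] B=[wedge,shaft,rod,node,knob] C=[gear]

Answer: A gear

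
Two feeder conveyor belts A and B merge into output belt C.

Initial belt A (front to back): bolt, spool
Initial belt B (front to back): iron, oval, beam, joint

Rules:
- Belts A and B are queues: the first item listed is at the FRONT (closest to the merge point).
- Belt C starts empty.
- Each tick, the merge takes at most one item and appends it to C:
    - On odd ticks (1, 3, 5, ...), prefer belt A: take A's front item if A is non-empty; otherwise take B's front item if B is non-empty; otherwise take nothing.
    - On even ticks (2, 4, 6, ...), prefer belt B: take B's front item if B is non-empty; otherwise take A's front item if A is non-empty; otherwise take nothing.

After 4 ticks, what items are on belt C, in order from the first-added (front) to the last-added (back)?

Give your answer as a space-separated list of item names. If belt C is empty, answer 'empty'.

Tick 1: prefer A, take bolt from A; A=[spool] B=[iron,oval,beam,joint] C=[bolt]
Tick 2: prefer B, take iron from B; A=[spool] B=[oval,beam,joint] C=[bolt,iron]
Tick 3: prefer A, take spool from A; A=[-] B=[oval,beam,joint] C=[bolt,iron,spool]
Tick 4: prefer B, take oval from B; A=[-] B=[beam,joint] C=[bolt,iron,spool,oval]

Answer: bolt iron spool oval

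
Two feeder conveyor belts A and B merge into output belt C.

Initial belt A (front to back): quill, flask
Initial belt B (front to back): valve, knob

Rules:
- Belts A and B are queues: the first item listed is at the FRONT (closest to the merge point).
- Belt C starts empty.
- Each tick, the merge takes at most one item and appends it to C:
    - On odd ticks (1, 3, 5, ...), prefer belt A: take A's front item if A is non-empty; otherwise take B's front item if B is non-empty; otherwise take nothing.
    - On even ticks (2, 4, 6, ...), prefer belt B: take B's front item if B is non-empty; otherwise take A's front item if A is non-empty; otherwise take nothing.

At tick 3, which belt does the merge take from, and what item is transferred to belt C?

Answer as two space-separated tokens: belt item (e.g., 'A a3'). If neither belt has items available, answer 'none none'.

Tick 1: prefer A, take quill from A; A=[flask] B=[valve,knob] C=[quill]
Tick 2: prefer B, take valve from B; A=[flask] B=[knob] C=[quill,valve]
Tick 3: prefer A, take flask from A; A=[-] B=[knob] C=[quill,valve,flask]

Answer: A flask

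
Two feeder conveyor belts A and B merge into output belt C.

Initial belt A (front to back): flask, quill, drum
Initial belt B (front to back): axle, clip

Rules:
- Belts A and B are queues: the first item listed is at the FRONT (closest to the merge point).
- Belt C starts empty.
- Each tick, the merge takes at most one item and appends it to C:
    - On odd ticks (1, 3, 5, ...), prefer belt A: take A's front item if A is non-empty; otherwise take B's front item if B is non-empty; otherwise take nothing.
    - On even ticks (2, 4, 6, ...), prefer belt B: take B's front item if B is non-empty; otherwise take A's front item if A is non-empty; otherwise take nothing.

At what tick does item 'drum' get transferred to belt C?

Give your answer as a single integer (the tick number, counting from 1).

Tick 1: prefer A, take flask from A; A=[quill,drum] B=[axle,clip] C=[flask]
Tick 2: prefer B, take axle from B; A=[quill,drum] B=[clip] C=[flask,axle]
Tick 3: prefer A, take quill from A; A=[drum] B=[clip] C=[flask,axle,quill]
Tick 4: prefer B, take clip from B; A=[drum] B=[-] C=[flask,axle,quill,clip]
Tick 5: prefer A, take drum from A; A=[-] B=[-] C=[flask,axle,quill,clip,drum]

Answer: 5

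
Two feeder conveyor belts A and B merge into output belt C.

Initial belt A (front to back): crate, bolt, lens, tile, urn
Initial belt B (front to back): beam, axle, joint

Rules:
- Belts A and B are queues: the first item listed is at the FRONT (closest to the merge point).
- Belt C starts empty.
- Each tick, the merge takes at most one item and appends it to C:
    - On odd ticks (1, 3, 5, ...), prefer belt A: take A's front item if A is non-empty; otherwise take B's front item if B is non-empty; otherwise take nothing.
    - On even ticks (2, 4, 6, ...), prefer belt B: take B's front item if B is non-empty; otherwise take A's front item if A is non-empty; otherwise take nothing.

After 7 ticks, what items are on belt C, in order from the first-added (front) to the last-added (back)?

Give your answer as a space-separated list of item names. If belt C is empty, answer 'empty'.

Tick 1: prefer A, take crate from A; A=[bolt,lens,tile,urn] B=[beam,axle,joint] C=[crate]
Tick 2: prefer B, take beam from B; A=[bolt,lens,tile,urn] B=[axle,joint] C=[crate,beam]
Tick 3: prefer A, take bolt from A; A=[lens,tile,urn] B=[axle,joint] C=[crate,beam,bolt]
Tick 4: prefer B, take axle from B; A=[lens,tile,urn] B=[joint] C=[crate,beam,bolt,axle]
Tick 5: prefer A, take lens from A; A=[tile,urn] B=[joint] C=[crate,beam,bolt,axle,lens]
Tick 6: prefer B, take joint from B; A=[tile,urn] B=[-] C=[crate,beam,bolt,axle,lens,joint]
Tick 7: prefer A, take tile from A; A=[urn] B=[-] C=[crate,beam,bolt,axle,lens,joint,tile]

Answer: crate beam bolt axle lens joint tile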